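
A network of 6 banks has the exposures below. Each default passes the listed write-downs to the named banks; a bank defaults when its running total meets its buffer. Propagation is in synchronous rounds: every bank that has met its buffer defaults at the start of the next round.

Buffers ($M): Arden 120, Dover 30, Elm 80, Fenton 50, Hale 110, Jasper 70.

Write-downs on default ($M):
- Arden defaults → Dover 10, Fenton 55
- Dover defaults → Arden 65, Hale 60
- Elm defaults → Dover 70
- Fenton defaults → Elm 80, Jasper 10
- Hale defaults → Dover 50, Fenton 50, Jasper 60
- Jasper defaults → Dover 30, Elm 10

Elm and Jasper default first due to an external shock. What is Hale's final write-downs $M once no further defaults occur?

Round 1 — Elm, Jasper default (initial).
  Dover: +70+30 → 100 ≥ 30
Round 2 — Dover defaults.
  Arden: +65 → 65 < 120
  Hale: +60 → 60 < 110
No further defaults.

60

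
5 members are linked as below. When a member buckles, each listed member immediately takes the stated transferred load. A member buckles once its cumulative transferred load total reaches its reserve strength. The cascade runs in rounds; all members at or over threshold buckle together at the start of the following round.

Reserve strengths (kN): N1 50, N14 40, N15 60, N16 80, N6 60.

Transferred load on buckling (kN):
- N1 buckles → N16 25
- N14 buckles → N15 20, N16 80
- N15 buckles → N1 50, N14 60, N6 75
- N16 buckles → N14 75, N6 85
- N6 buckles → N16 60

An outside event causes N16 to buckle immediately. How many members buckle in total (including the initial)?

Round 1 — N16 buckles (initial).
  N14: +75 → 75 ≥ 40
  N6: +85 → 85 ≥ 60
Round 2 — N14, N6 buckle.
  N15: +20 → 20 < 60
No further bucklings.

3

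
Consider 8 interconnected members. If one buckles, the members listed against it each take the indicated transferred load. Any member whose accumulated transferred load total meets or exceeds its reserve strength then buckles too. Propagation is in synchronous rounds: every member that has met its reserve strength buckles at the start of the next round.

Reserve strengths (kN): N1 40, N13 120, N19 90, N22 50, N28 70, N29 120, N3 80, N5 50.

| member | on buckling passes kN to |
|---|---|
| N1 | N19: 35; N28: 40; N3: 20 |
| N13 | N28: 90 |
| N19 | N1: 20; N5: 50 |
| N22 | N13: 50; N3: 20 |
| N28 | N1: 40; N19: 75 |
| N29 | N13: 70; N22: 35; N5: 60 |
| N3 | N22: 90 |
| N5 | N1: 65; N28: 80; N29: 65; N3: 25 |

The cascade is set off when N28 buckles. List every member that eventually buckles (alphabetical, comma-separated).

N1, N19, N28, N5

Round 1 — N28 buckles (initial).
  N1: +40 → 40 ≥ 40
  N19: +75 → 75 < 90
Round 2 — N1 buckles.
  N19: +35 → 110 ≥ 90
  N3: +20 → 20 < 80
Round 3 — N19 buckles.
  N5: +50 → 50 ≥ 50
Round 4 — N5 buckles.
  N29: +65 → 65 < 120
  N3: +25 → 45 < 80
No further bucklings.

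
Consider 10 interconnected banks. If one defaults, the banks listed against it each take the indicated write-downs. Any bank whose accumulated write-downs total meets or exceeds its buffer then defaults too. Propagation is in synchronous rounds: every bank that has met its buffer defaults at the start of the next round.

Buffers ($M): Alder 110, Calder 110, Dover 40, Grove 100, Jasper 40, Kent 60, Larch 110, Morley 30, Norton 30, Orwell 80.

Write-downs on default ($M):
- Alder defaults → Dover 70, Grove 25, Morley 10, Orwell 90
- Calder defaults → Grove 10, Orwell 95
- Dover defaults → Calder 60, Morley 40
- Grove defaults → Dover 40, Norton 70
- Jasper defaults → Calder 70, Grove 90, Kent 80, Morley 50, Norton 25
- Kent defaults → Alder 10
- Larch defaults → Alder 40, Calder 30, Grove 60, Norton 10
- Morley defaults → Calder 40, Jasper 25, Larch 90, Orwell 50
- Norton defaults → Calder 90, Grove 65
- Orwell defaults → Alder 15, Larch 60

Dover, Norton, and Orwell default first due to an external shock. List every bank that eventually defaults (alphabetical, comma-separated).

Round 1 — Dover, Norton, Orwell default (initial).
  Alder: +15 → 15 < 110
  Calder: +60+90 → 150 ≥ 110
  Grove: +65 → 65 < 100
  Larch: +60 → 60 < 110
  Morley: +40 → 40 ≥ 30
Round 2 — Calder, Morley default.
  Grove: +10 → 75 < 100
  Jasper: +25 → 25 < 40
  Larch: +90 → 150 ≥ 110
Round 3 — Larch defaults.
  Alder: +40 → 55 < 110
  Grove: +60 → 135 ≥ 100
Round 4 — Grove defaults.
No further defaults.

Calder, Dover, Grove, Larch, Morley, Norton, Orwell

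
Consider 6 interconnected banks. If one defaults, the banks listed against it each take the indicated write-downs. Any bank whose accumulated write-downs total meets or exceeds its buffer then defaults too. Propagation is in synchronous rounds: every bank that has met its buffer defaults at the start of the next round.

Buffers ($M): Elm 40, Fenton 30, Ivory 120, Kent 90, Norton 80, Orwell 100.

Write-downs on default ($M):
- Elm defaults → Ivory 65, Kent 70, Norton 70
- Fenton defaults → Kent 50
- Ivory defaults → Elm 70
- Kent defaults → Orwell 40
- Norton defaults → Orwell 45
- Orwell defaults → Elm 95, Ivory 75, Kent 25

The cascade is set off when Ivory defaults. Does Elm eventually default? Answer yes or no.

Round 1 — Ivory defaults (initial).
  Elm: +70 → 70 ≥ 40
Round 2 — Elm defaults.
  Kent: +70 → 70 < 90
  Norton: +70 → 70 < 80
No further defaults.

yes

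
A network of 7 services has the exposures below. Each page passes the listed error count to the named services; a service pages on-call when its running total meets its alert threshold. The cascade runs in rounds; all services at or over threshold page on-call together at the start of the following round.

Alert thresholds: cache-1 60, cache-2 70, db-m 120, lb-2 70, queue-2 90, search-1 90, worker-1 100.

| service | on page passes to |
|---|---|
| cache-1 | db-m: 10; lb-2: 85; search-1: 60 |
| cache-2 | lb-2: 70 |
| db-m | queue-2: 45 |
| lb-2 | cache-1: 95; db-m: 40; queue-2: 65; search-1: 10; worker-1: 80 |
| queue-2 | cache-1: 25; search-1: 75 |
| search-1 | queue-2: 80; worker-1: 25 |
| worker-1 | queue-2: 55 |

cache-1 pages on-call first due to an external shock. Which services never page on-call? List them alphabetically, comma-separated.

cache-2, db-m, queue-2, search-1, worker-1

Round 1 — cache-1 pages on-call (initial).
  db-m: +10 → 10 < 120
  lb-2: +85 → 85 ≥ 70
  search-1: +60 → 60 < 90
Round 2 — lb-2 pages on-call.
  db-m: +40 → 50 < 120
  queue-2: +65 → 65 < 90
  search-1: +10 → 70 < 90
  worker-1: +80 → 80 < 100
No further pages.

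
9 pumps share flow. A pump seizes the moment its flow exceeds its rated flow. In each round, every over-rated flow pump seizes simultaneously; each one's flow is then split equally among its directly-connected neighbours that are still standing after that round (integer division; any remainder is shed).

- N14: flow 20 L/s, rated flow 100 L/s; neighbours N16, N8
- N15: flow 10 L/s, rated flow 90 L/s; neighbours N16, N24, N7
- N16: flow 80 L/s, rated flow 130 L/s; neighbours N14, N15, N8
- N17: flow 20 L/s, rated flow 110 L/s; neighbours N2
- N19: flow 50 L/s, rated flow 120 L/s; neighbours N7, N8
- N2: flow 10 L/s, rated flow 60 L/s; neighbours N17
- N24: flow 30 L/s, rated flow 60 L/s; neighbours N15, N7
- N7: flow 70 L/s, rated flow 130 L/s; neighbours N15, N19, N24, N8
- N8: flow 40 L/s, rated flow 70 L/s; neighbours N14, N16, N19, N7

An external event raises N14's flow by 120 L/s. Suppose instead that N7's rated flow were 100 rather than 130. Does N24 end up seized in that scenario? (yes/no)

yes

With N7's rated flow at 100:
Round 1 — N14 at 140 > 100. N14 seizes.
  N14 sheds 140 L/s to N16, N8: 70 each.
    N16: 80+70 = 150 > 130
    N8: 40+70 = 110 > 70
Round 2 — N16, N8 seize.
  N16 sheds 150 L/s to N15: 150 each.
    N15: 10+150 = 160 > 90
  N8 sheds 110 L/s to N19, N7: 55 each.
    N19: 50+55 = 105 ≤ 120
    N7: 70+55 = 125 > 100
Round 3 — N15, N7 seize.
  N15 sheds 160 L/s to N24: 160 each.
    N24: 30+160 = 190 > 60
  N7 sheds 125 L/s to N19, N24: 62 each (1 lost).
    N19: 105+62 = 167 > 120
    N24: 190+62 = 252 > 60
Round 4 — N19, N24 seize.
  N19 sheds 167 L/s: no online neighbours, lost.
  N24 sheds 252 L/s: no online neighbours, lost.
No further seizures.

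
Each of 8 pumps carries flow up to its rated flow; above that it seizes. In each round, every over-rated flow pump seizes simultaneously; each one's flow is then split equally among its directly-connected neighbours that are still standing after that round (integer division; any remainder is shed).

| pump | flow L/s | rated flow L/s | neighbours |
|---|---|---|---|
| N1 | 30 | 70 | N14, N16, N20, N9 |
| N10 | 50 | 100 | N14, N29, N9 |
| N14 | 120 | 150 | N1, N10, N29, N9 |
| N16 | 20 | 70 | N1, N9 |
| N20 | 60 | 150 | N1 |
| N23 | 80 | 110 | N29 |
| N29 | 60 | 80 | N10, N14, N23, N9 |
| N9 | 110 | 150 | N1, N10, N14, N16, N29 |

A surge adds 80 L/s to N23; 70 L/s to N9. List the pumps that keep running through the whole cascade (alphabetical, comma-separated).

Round 1 — N23 at 160 > 110; N9 at 180 > 150. N23, N9 seize.
  N23 sheds 160 L/s to N29: 160 each.
    N29: 60+160 = 220 > 80
  N9 sheds 180 L/s to N1, N10, N14, N16, N29: 36 each.
    N1: 30+36 = 66 ≤ 70
    N10: 50+36 = 86 ≤ 100
    N14: 120+36 = 156 > 150
    N16: 20+36 = 56 ≤ 70
    N29: 220+36 = 256 > 80
Round 2 — N14, N29 seize.
  N14 sheds 156 L/s to N1, N10: 78 each.
    N1: 66+78 = 144 > 70
    N10: 86+78 = 164 > 100
  N29 sheds 256 L/s to N10: 256 each.
    N10: 164+256 = 420 > 100
Round 3 — N1, N10 seize.
  N1 sheds 144 L/s to N16, N20: 72 each.
    N16: 56+72 = 128 > 70
    N20: 60+72 = 132 ≤ 150
  N10 sheds 420 L/s: no online neighbours, lost.
Round 4 — N16 seizes.
  N16 sheds 128 L/s: no online neighbours, lost.
No further seizures.

N20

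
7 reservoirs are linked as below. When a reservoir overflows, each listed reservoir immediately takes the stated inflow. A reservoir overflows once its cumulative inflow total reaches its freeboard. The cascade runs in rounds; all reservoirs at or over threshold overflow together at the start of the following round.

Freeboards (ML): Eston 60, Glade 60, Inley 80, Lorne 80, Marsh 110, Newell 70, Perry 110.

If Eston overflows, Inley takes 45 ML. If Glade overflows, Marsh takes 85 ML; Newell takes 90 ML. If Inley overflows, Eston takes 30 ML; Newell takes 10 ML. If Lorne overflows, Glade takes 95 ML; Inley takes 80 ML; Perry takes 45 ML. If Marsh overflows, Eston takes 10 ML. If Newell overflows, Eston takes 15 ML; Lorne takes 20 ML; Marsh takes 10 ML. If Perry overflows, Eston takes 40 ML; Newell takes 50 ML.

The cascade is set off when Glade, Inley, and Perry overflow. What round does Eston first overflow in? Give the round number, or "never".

2

Round 1 — Glade, Inley, Perry overflow (initial).
  Eston: +30+40 → 70 ≥ 60
  Marsh: +85 → 85 < 110
  Newell: +90+10+50 → 150 ≥ 70
Round 2 — Eston, Newell overflow.
  Lorne: +20 → 20 < 80
  Marsh: +10 → 95 < 110
No further overflows.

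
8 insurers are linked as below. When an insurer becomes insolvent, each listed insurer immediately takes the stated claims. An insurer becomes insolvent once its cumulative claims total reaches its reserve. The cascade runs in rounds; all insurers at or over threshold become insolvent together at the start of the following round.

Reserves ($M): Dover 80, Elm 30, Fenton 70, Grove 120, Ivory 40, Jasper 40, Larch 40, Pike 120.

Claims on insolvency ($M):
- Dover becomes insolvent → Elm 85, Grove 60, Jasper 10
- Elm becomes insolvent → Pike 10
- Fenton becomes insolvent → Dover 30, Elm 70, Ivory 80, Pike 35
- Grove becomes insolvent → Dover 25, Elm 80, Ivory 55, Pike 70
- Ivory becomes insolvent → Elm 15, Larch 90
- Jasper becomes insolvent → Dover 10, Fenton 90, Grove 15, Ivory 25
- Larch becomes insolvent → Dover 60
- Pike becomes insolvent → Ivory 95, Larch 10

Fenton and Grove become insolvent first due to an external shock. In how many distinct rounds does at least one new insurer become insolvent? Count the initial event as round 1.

Round 1 — Fenton, Grove become insolvent (initial).
  Dover: +30+25 → 55 < 80
  Elm: +70+80 → 150 ≥ 30
  Ivory: +80+55 → 135 ≥ 40
  Pike: +35+70 → 105 < 120
Round 2 — Elm, Ivory become insolvent.
  Larch: +90 → 90 ≥ 40
  Pike: +10 → 115 < 120
Round 3 — Larch becomes insolvent.
  Dover: +60 → 115 ≥ 80
Round 4 — Dover becomes insolvent.
  Jasper: +10 → 10 < 40
No further insolvencies.

4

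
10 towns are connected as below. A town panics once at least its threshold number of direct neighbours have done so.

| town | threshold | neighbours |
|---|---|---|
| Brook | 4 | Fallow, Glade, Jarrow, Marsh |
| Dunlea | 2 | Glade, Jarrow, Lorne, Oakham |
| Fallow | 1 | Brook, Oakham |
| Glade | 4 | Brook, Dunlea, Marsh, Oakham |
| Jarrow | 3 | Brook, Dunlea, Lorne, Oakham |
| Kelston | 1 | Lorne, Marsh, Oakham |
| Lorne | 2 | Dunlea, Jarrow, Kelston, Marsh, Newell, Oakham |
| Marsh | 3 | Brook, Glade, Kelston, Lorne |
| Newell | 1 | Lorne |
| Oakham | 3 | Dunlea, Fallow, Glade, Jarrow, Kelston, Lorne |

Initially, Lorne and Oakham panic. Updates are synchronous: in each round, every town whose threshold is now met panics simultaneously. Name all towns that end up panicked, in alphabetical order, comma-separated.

Round 1 — Lorne, Oakham panic (initial).
Round 2 — checking thresholds:
  Dunlea: 2 of 4 neighbours ≥ 2, panics.
  Fallow: 1 of 2 neighbours ≥ 1, panics.
  Glade: 1 of 4 neighbours < 4, below threshold.
  Jarrow: 2 of 4 neighbours < 3, below threshold.
  Kelston: 2 of 3 neighbours ≥ 1, panics.
  Marsh: 1 of 4 neighbours < 3, below threshold.
  Newell: 1 of 1 neighbours ≥ 1, panics.
Round 3 — checking thresholds:
  Brook: 1 of 4 neighbours < 4, below threshold.
  Glade: 2 of 4 neighbours < 4, below threshold.
  Jarrow: 3 of 4 neighbours ≥ 3, panics.
  Marsh: 2 of 4 neighbours < 3, below threshold.
Round 4 — no new panics; cascade stops.

Dunlea, Fallow, Jarrow, Kelston, Lorne, Newell, Oakham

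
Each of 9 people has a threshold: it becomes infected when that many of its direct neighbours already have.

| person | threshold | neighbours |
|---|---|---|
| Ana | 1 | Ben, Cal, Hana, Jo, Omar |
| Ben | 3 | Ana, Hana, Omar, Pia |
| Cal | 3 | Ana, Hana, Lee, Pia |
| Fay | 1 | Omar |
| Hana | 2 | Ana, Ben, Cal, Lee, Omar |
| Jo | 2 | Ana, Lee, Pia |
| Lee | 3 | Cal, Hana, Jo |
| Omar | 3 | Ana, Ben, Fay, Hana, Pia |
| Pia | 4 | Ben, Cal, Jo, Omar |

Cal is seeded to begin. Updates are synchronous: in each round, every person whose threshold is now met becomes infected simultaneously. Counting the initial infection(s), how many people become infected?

3

Round 1 — Cal becomes infected (initial).
Round 2 — checking thresholds:
  Ana: 1 of 5 neighbours ≥ 1, becomes infected.
  Hana: 1 of 5 neighbours < 2, not yet.
  Lee: 1 of 3 neighbours < 3, not yet.
  Pia: 1 of 4 neighbours < 4, not yet.
Round 3 — checking thresholds:
  Ben: 1 of 4 neighbours < 3, not yet.
  Hana: 2 of 5 neighbours ≥ 2, becomes infected.
  Jo: 1 of 3 neighbours < 2, not yet.
  Lee: 1 of 3 neighbours < 3, not yet.
  Omar: 1 of 5 neighbours < 3, not yet.
  Pia: 1 of 4 neighbours < 4, not yet.
Round 4 — no new infections; cascade stops.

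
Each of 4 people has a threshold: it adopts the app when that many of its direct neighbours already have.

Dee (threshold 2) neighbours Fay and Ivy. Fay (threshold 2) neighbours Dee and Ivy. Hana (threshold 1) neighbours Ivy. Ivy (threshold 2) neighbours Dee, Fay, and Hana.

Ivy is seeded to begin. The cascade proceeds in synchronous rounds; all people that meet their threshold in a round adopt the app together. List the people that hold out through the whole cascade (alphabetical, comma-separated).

Dee, Fay

Round 1 — Ivy adopts the app (initial).
Round 2 — checking thresholds:
  Dee: 1 of 2 neighbours < 2, below threshold.
  Fay: 1 of 2 neighbours < 2, below threshold.
  Hana: 1 of 1 neighbours ≥ 1, adopts the app.
Round 3 — no new adoptions; cascade stops.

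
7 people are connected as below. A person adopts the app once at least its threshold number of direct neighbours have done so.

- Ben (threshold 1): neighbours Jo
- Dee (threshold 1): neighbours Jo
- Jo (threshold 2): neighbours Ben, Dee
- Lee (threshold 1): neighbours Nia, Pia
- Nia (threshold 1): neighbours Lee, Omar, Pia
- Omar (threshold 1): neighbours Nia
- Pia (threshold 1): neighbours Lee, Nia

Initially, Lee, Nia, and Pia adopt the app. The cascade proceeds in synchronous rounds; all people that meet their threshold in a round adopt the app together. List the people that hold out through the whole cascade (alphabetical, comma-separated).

Round 1 — Lee, Nia, Pia adopt the app (initial).
Round 2 — checking thresholds:
  Omar: 1 of 1 neighbours ≥ 1, adopts the app.
Round 3 — no new adoptions; cascade stops.

Ben, Dee, Jo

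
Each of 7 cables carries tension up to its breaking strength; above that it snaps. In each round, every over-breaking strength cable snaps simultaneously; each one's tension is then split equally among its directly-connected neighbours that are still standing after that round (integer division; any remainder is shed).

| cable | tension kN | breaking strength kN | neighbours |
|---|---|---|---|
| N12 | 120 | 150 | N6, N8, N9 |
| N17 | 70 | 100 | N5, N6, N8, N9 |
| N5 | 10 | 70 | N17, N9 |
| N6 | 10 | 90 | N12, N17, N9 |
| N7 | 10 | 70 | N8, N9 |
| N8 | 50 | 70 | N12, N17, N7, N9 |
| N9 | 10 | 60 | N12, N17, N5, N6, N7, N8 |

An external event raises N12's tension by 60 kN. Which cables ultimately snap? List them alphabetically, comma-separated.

Round 1 — N12 at 180 > 150. N12 snaps.
  N12 sheds 180 kN to N6, N8, N9: 60 each.
    N6: 10+60 = 70 ≤ 90
    N8: 50+60 = 110 > 70
    N9: 10+60 = 70 > 60
Round 2 — N8, N9 snap.
  N8 sheds 110 kN to N17, N7: 55 each.
    N17: 70+55 = 125 > 100
    N7: 10+55 = 65 ≤ 70
  N9 sheds 70 kN to N17, N5, N6, N7: 17 each (2 lost).
    N17: 125+17 = 142 > 100
    N5: 10+17 = 27 ≤ 70
    N6: 70+17 = 87 ≤ 90
    N7: 65+17 = 82 > 70
Round 3 — N17, N7 snap.
  N17 sheds 142 kN to N5, N6: 71 each.
    N5: 27+71 = 98 > 70
    N6: 87+71 = 158 > 90
  N7 sheds 82 kN: no online neighbours, lost.
Round 4 — N5, N6 snap.
  N5 sheds 98 kN: no online neighbours, lost.
  N6 sheds 158 kN: no online neighbours, lost.
No further breaks.

N12, N17, N5, N6, N7, N8, N9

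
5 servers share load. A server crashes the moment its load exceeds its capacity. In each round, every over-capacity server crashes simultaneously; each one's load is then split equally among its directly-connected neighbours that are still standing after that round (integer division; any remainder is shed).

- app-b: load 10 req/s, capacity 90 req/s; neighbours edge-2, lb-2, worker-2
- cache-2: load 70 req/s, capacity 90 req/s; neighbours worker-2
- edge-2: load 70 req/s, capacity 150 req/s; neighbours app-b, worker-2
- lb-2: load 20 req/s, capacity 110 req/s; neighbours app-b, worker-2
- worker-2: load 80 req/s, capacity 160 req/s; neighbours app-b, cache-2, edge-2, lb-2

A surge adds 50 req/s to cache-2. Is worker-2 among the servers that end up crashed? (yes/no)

Round 1 — cache-2 at 120 > 90. cache-2 crashes.
  cache-2 sheds 120 req/s to worker-2: 120 each.
    worker-2: 80+120 = 200 > 160
Round 2 — worker-2 crashes.
  worker-2 sheds 200 req/s to app-b, edge-2, lb-2: 66 each (2 lost).
    app-b: 10+66 = 76 ≤ 90
    edge-2: 70+66 = 136 ≤ 150
    lb-2: 20+66 = 86 ≤ 110
No further crashes.

yes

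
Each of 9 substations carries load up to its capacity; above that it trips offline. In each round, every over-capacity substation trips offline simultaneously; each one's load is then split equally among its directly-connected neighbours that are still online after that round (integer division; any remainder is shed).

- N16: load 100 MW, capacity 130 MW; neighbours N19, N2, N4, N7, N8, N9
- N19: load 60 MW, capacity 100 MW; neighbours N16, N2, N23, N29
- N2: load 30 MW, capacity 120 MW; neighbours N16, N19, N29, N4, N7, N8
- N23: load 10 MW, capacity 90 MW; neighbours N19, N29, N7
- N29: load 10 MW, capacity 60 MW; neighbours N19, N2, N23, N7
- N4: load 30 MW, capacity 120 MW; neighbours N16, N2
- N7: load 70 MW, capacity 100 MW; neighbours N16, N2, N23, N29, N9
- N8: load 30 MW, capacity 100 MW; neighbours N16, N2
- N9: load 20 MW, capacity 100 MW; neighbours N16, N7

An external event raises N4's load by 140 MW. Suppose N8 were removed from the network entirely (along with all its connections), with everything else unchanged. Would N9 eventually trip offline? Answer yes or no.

yes

With N8 removed:
Round 1 — N4 at 170 > 120. N4 trips offline.
  N4 sheds 170 MW to N16, N2: 85 each.
    N16: 100+85 = 185 > 130
    N2: 30+85 = 115 ≤ 120
Round 2 — N16 trips offline.
  N16 sheds 185 MW to N19, N2, N7, N9: 46 each (1 lost).
    N19: 60+46 = 106 > 100
    N2: 115+46 = 161 > 120
    N7: 70+46 = 116 > 100
    N9: 20+46 = 66 ≤ 100
Round 3 — N19, N2, N7 trip offline.
  N19 sheds 106 MW to N23, N29: 53 each.
    N23: 10+53 = 63 ≤ 90
    N29: 10+53 = 63 > 60
  N2 sheds 161 MW to N29: 161 each.
    N29: 63+161 = 224 > 60
  N7 sheds 116 MW to N23, N29, N9: 38 each (2 lost).
    N23: 63+38 = 101 > 90
    N29: 224+38 = 262 > 60
    N9: 66+38 = 104 > 100
Round 4 — N23, N29, N9 trip offline.
  N23 sheds 101 MW: no online neighbours, lost.
  N29 sheds 262 MW: no online neighbours, lost.
  N9 sheds 104 MW: no online neighbours, lost.
No further trips.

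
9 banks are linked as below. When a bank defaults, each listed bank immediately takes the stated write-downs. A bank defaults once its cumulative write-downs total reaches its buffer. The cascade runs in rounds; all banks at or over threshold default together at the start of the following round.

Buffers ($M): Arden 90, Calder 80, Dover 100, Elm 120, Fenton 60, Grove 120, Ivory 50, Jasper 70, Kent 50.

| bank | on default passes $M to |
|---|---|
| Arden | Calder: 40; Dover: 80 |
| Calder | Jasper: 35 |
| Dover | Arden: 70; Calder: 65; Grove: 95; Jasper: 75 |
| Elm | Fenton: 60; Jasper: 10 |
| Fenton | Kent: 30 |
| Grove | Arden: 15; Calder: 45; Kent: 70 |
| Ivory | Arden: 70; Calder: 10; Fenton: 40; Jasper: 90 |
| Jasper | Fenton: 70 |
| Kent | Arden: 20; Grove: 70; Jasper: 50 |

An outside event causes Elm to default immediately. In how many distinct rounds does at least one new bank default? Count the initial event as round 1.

Round 1 — Elm defaults (initial).
  Fenton: +60 → 60 ≥ 60
  Jasper: +10 → 10 < 70
Round 2 — Fenton defaults.
  Kent: +30 → 30 < 50
No further defaults.

2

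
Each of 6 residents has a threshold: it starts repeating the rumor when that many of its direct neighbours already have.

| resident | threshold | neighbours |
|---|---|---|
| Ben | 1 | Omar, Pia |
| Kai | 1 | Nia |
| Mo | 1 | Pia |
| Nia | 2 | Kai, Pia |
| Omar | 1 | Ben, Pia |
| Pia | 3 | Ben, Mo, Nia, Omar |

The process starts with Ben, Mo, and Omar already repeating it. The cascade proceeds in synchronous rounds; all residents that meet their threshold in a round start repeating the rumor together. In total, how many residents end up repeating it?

4

Round 1 — Ben, Mo, Omar start repeating the rumor (initial).
Round 2 — checking thresholds:
  Pia: 3 of 4 neighbours ≥ 3, starts repeating the rumor.
Round 3 — no new spreads; cascade stops.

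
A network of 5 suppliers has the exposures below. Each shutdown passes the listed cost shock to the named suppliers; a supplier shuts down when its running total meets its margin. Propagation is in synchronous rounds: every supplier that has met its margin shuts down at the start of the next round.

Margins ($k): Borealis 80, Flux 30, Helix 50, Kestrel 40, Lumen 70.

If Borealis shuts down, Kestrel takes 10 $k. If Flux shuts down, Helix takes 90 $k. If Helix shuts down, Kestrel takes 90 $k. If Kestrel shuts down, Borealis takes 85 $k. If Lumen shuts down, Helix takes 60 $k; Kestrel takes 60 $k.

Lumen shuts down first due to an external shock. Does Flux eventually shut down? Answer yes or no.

Round 1 — Lumen shuts down (initial).
  Helix: +60 → 60 ≥ 50
  Kestrel: +60 → 60 ≥ 40
Round 2 — Helix, Kestrel shut down.
  Borealis: +85 → 85 ≥ 80
Round 3 — Borealis shuts down.
No further shutdowns.

no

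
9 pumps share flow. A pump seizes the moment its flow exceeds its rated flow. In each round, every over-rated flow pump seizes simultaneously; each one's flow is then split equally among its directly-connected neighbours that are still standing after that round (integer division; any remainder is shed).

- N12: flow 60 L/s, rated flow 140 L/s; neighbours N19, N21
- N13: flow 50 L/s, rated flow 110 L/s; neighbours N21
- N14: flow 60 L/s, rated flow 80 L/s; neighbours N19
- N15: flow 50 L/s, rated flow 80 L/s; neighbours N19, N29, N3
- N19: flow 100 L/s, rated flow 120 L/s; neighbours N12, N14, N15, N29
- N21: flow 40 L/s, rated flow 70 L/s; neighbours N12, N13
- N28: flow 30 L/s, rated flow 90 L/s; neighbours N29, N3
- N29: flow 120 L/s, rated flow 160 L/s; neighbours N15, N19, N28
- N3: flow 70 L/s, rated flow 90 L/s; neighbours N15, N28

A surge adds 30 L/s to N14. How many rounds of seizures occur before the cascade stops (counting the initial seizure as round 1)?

4

Round 1 — N14 at 90 > 80. N14 seizes.
  N14 sheds 90 L/s to N19: 90 each.
    N19: 100+90 = 190 > 120
Round 2 — N19 seizes.
  N19 sheds 190 L/s to N12, N15, N29: 63 each (1 lost).
    N12: 60+63 = 123 ≤ 140
    N15: 50+63 = 113 > 80
    N29: 120+63 = 183 > 160
Round 3 — N15, N29 seize.
  N15 sheds 113 L/s to N3: 113 each.
    N3: 70+113 = 183 > 90
  N29 sheds 183 L/s to N28: 183 each.
    N28: 30+183 = 213 > 90
Round 4 — N28, N3 seize.
  N28 sheds 213 L/s: no online neighbours, lost.
  N3 sheds 183 L/s: no online neighbours, lost.
No further seizures.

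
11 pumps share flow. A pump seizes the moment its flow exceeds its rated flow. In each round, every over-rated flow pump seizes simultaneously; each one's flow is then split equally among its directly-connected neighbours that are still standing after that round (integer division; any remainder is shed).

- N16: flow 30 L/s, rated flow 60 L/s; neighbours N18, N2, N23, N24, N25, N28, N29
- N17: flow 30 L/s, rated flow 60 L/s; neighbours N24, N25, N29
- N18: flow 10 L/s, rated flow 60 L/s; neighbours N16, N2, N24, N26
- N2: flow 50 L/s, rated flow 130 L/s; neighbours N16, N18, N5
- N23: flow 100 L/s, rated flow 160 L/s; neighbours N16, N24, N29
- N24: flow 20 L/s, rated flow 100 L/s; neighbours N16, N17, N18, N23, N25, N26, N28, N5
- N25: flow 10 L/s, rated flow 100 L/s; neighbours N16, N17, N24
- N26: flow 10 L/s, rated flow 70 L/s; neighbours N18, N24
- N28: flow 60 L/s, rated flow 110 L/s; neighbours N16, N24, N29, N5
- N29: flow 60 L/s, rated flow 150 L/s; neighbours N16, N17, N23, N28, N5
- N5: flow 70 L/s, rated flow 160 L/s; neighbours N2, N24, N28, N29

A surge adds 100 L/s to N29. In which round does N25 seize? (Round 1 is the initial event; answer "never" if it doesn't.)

never

Round 1 — N29 at 160 > 150. N29 seizes.
  N29 sheds 160 L/s to N16, N17, N23, N28, N5: 32 each.
    N16: 30+32 = 62 > 60
    N17: 30+32 = 62 > 60
    N23: 100+32 = 132 ≤ 160
    N28: 60+32 = 92 ≤ 110
    N5: 70+32 = 102 ≤ 160
Round 2 — N16, N17 seize.
  N16 sheds 62 L/s to N18, N2, N23, N24, N25, N28: 10 each (2 lost).
    N18: 10+10 = 20 ≤ 60
    N2: 50+10 = 60 ≤ 130
    N23: 132+10 = 142 ≤ 160
    N24: 20+10 = 30 ≤ 100
    N25: 10+10 = 20 ≤ 100
    N28: 92+10 = 102 ≤ 110
  N17 sheds 62 L/s to N24, N25: 31 each.
    N24: 30+31 = 61 ≤ 100
    N25: 20+31 = 51 ≤ 100
No further seizures.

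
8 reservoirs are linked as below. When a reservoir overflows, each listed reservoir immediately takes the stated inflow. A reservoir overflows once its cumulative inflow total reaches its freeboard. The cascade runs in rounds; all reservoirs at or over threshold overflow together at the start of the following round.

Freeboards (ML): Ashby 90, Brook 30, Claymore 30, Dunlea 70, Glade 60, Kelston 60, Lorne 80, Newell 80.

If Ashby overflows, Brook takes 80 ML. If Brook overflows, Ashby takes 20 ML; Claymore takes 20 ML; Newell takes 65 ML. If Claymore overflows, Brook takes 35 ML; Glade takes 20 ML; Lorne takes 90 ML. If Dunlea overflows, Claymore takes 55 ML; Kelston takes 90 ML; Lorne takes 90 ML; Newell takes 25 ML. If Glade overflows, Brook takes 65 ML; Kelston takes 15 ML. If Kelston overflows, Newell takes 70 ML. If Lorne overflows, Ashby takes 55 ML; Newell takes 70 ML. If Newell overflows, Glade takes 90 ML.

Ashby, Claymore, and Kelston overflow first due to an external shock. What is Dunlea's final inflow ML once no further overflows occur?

Round 1 — Ashby, Claymore, Kelston overflow (initial).
  Brook: +80+35 → 115 ≥ 30
  Glade: +20 → 20 < 60
  Lorne: +90 → 90 ≥ 80
  Newell: +70 → 70 < 80
Round 2 — Brook, Lorne overflow.
  Newell: +65+70 → 205 ≥ 80
Round 3 — Newell overflows.
  Glade: +90 → 110 ≥ 60
Round 4 — Glade overflows.
No further overflows.

0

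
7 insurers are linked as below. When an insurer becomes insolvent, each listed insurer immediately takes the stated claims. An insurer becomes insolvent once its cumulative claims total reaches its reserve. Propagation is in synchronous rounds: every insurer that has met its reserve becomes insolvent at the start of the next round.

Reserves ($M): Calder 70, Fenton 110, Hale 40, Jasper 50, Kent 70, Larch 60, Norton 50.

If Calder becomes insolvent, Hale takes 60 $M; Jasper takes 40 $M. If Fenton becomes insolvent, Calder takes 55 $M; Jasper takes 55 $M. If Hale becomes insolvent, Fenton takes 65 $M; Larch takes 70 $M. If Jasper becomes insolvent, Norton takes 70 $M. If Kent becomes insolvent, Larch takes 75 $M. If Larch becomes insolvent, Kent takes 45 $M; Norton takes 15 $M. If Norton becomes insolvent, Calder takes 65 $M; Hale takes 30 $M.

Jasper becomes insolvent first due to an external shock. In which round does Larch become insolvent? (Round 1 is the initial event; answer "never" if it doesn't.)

never

Round 1 — Jasper becomes insolvent (initial).
  Norton: +70 → 70 ≥ 50
Round 2 — Norton becomes insolvent.
  Calder: +65 → 65 < 70
  Hale: +30 → 30 < 40
No further insolvencies.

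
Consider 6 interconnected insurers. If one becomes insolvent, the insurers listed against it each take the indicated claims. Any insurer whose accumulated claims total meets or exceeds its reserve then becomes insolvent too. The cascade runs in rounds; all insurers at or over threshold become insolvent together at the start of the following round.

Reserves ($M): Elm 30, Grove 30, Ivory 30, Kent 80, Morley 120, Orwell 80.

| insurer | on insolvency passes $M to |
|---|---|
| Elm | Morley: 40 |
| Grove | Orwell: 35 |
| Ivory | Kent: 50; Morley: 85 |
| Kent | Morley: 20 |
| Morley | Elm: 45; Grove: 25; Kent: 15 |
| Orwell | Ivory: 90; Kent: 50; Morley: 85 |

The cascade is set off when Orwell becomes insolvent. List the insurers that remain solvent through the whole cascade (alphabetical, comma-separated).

Grove

Round 1 — Orwell becomes insolvent (initial).
  Ivory: +90 → 90 ≥ 30
  Kent: +50 → 50 < 80
  Morley: +85 → 85 < 120
Round 2 — Ivory becomes insolvent.
  Kent: +50 → 100 ≥ 80
  Morley: +85 → 170 ≥ 120
Round 3 — Kent, Morley become insolvent.
  Elm: +45 → 45 ≥ 30
  Grove: +25 → 25 < 30
Round 4 — Elm becomes insolvent.
No further insolvencies.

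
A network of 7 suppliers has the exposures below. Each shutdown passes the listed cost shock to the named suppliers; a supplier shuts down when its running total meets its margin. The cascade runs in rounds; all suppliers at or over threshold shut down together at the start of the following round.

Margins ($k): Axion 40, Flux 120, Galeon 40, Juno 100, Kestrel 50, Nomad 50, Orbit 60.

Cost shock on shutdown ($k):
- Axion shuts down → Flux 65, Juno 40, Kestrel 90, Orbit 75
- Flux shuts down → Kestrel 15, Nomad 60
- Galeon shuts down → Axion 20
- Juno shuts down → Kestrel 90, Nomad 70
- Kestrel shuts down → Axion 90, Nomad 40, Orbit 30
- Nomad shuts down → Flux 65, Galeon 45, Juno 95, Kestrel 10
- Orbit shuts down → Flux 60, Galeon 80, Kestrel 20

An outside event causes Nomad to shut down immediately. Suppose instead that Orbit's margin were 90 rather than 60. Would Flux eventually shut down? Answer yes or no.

With Orbit's margin at 90:
Round 1 — Nomad shuts down (initial).
  Flux: +65 → 65 < 120
  Galeon: +45 → 45 ≥ 40
  Juno: +95 → 95 < 100
  Kestrel: +10 → 10 < 50
Round 2 — Galeon shuts down.
  Axion: +20 → 20 < 40
No further shutdowns.

no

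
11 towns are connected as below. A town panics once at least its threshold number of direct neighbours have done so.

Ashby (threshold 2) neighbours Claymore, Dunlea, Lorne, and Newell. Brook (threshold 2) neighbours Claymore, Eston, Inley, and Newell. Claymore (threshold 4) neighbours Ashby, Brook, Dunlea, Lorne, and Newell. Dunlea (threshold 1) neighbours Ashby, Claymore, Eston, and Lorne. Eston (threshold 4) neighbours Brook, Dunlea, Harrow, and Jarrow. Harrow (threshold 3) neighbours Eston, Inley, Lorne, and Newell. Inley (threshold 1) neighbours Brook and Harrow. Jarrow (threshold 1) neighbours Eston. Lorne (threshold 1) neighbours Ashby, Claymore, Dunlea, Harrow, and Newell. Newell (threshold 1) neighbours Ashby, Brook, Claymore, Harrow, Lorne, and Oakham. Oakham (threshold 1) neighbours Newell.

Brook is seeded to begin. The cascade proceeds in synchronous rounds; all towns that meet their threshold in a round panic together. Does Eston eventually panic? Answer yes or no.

Round 1 — Brook panics (initial).
Round 2 — checking thresholds:
  Claymore: 1 of 5 neighbours < 4, holds.
  Eston: 1 of 4 neighbours < 4, holds.
  Inley: 1 of 2 neighbours ≥ 1, panics.
  Newell: 1 of 6 neighbours ≥ 1, panics.
Round 3 — checking thresholds:
  Ashby: 1 of 4 neighbours < 2, holds.
  Claymore: 2 of 5 neighbours < 4, holds.
  Eston: 1 of 4 neighbours < 4, holds.
  Harrow: 2 of 4 neighbours < 3, holds.
  Lorne: 1 of 5 neighbours ≥ 1, panics.
  Oakham: 1 of 1 neighbours ≥ 1, panics.
Round 4 — checking thresholds:
  Ashby: 2 of 4 neighbours ≥ 2, panics.
  Claymore: 3 of 5 neighbours < 4, holds.
  Dunlea: 1 of 4 neighbours ≥ 1, panics.
  Eston: 1 of 4 neighbours < 4, holds.
  Harrow: 3 of 4 neighbours ≥ 3, panics.
Round 5 — checking thresholds:
  Claymore: 5 of 5 neighbours ≥ 4, panics.
  Eston: 3 of 4 neighbours < 4, holds.
Round 6 — no new panics; cascade stops.

no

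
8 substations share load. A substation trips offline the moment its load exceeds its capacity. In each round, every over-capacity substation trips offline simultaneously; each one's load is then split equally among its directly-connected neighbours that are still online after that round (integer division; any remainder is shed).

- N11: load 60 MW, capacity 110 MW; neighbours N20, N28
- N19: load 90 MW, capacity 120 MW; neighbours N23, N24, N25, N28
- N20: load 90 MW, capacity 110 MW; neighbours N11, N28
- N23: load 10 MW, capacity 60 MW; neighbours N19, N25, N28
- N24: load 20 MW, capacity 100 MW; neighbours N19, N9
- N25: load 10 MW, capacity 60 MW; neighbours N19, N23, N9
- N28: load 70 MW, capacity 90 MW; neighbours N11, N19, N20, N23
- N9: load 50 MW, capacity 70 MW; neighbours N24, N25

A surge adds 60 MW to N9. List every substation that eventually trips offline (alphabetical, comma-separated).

Round 1 — N9 at 110 > 70. N9 trips offline.
  N9 sheds 110 MW to N24, N25: 55 each.
    N24: 20+55 = 75 ≤ 100
    N25: 10+55 = 65 > 60
Round 2 — N25 trips offline.
  N25 sheds 65 MW to N19, N23: 32 each (1 lost).
    N19: 90+32 = 122 > 120
    N23: 10+32 = 42 ≤ 60
Round 3 — N19 trips offline.
  N19 sheds 122 MW to N23, N24, N28: 40 each (2 lost).
    N23: 42+40 = 82 > 60
    N24: 75+40 = 115 > 100
    N28: 70+40 = 110 > 90
Round 4 — N23, N24, N28 trip offline.
  N23 sheds 82 MW: no online neighbours, lost.
  N24 sheds 115 MW: no online neighbours, lost.
  N28 sheds 110 MW to N11, N20: 55 each.
    N11: 60+55 = 115 > 110
    N20: 90+55 = 145 > 110
Round 5 — N11, N20 trip offline.
  N11 sheds 115 MW: no online neighbours, lost.
  N20 sheds 145 MW: no online neighbours, lost.
No further trips.

N11, N19, N20, N23, N24, N25, N28, N9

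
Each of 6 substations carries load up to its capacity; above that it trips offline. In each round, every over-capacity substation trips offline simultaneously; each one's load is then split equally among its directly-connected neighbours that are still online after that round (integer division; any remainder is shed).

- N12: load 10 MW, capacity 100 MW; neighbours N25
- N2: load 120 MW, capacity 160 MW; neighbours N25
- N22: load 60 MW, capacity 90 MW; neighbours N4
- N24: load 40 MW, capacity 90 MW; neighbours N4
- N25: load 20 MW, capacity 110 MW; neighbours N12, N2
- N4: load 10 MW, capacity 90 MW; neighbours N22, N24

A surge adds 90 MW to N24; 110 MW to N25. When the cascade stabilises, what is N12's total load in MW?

Round 1 — N24 at 130 > 90; N25 at 130 > 110. N24, N25 trip offline.
  N24 sheds 130 MW to N4: 130 each.
    N4: 10+130 = 140 > 90
  N25 sheds 130 MW to N12, N2: 65 each.
    N12: 10+65 = 75 ≤ 100
    N2: 120+65 = 185 > 160
Round 2 — N2, N4 trip offline.
  N2 sheds 185 MW: no online neighbours, lost.
  N4 sheds 140 MW to N22: 140 each.
    N22: 60+140 = 200 > 90
Round 3 — N22 trips offline.
  N22 sheds 200 MW: no online neighbours, lost.
No further trips.

75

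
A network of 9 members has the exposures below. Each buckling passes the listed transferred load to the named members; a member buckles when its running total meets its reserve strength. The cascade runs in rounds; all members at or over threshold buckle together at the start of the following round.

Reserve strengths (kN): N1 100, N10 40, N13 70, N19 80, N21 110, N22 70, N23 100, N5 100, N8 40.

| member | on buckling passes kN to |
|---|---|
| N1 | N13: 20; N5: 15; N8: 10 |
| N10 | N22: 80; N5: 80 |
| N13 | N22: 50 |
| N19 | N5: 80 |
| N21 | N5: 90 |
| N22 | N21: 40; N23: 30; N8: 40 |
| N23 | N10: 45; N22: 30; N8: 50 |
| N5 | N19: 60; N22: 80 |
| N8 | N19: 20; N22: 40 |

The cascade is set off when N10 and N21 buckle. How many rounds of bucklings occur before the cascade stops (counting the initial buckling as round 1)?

Round 1 — N10, N21 buckle (initial).
  N22: +80 → 80 ≥ 70
  N5: +80+90 → 170 ≥ 100
Round 2 — N22, N5 buckle.
  N19: +60 → 60 < 80
  N23: +30 → 30 < 100
  N8: +40 → 40 ≥ 40
Round 3 — N8 buckles.
  N19: +20 → 80 ≥ 80
Round 4 — N19 buckles.
No further bucklings.

4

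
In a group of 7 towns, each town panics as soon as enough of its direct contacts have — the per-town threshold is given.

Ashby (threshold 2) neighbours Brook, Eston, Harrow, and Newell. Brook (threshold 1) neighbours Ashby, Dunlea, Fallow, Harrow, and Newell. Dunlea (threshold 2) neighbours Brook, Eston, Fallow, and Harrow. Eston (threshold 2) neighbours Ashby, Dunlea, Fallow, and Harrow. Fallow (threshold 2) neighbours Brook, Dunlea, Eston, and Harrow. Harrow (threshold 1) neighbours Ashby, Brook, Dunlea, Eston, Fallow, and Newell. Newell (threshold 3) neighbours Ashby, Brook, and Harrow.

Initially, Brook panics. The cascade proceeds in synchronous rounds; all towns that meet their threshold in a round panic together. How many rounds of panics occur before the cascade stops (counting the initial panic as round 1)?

4

Round 1 — Brook panics (initial).
Round 2 — checking thresholds:
  Ashby: 1 of 4 neighbours < 2, below threshold.
  Dunlea: 1 of 4 neighbours < 2, below threshold.
  Fallow: 1 of 4 neighbours < 2, below threshold.
  Harrow: 1 of 6 neighbours ≥ 1, panics.
  Newell: 1 of 3 neighbours < 3, below threshold.
Round 3 — checking thresholds:
  Ashby: 2 of 4 neighbours ≥ 2, panics.
  Dunlea: 2 of 4 neighbours ≥ 2, panics.
  Eston: 1 of 4 neighbours < 2, below threshold.
  Fallow: 2 of 4 neighbours ≥ 2, panics.
  Newell: 2 of 3 neighbours < 3, below threshold.
Round 4 — checking thresholds:
  Eston: 4 of 4 neighbours ≥ 2, panics.
  Newell: 3 of 3 neighbours ≥ 3, panics.
Round 5 — no new panics; cascade stops.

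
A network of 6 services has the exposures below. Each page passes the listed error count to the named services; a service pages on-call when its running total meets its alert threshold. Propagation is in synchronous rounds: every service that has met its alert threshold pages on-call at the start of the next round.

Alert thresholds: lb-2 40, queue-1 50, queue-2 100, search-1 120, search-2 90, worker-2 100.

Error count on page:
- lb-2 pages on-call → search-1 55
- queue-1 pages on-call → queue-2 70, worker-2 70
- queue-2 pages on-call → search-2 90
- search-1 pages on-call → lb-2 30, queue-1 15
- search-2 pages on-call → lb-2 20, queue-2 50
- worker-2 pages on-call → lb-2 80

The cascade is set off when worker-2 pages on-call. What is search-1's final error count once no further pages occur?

55

Round 1 — worker-2 pages on-call (initial).
  lb-2: +80 → 80 ≥ 40
Round 2 — lb-2 pages on-call.
  search-1: +55 → 55 < 120
No further pages.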